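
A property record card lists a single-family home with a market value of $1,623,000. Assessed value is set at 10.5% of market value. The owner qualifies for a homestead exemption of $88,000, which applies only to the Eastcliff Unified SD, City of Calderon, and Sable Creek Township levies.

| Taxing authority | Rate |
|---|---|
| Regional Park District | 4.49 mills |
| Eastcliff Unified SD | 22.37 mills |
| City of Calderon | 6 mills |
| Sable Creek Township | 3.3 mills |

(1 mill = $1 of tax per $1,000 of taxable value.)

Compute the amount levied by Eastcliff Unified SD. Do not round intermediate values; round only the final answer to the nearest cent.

Assessed value = $1,623,000 × 0.105 = $170,415
Eastcliff Unified SD taxable value = $170,415 − $88,000 = $82,415
Eastcliff Unified SD levy = $82,415 × 0.02237 = $1,843.62355

$1,843.62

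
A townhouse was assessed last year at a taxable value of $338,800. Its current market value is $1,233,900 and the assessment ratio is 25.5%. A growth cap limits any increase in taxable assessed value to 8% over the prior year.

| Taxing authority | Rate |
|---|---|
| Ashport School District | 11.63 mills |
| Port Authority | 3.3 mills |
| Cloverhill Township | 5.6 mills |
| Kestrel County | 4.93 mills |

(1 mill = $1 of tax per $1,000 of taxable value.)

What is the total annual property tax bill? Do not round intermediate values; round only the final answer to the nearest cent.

Uncapped assessed value = $1,233,900 × 0.255 = $314,644.5
Cap limit = $338,800 × 1.08 = $365,904
Taxable assessed value = min($314,644.5, $365,904) = $314,644.5 (cap does not bind)
Ashport School District: $314,644.5 × 0.01163 = $3,659.315535
Port Authority: $314,644.5 × 0.0033 = $1,038.32685
Cloverhill Township: $314,644.5 × 0.0056 = $1,762.0092
Kestrel County: $314,644.5 × 0.00493 = $1,551.197385
Total = $8,010.84897

$8,010.85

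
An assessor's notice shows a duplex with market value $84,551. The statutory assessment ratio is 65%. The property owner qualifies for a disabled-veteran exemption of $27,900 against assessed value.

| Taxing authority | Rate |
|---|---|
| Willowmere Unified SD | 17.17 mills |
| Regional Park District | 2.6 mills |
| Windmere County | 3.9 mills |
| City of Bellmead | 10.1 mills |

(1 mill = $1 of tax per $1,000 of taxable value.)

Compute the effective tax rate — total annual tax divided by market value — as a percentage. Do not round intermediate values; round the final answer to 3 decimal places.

1.081%

Assessed value = $84,551 × 0.65 = $54,958.15
Taxable value = $54,958.15 − $27,900 = $27,058.15
Willowmere Unified SD: $27,058.15 × 0.01717 = $464.5884355
Regional Park District: $27,058.15 × 0.0026 = $70.35119
Windmere County: $27,058.15 × 0.0039 = $105.526785
City of Bellmead: $27,058.15 × 0.0101 = $273.287315
Total tax = $913.7537255
Effective rate = $913.7537255 ÷ $84,551 = 1.081% of market value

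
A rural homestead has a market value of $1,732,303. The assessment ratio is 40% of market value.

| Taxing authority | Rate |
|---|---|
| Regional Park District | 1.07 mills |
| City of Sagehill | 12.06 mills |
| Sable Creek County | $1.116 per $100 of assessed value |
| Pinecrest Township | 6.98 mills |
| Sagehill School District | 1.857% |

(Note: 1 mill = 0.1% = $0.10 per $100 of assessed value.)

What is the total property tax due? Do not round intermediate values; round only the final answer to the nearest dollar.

Assessed value = $1,732,303 × 0.4 = $692,921.2
Regional Park District: $692,921.2 × 0.00107 = $741.425684
City of Sagehill: $692,921.2 × 0.01206 = $8,356.629672
Sable Creek County: $692,921.2 × 0.01116 = $7,733.000592
Pinecrest Township: $692,921.2 × 0.00698 = $4,836.589976
Sagehill School District: $692,921.2 × 0.01857 = $12,867.546684
Total = $34,535.192608

$34,535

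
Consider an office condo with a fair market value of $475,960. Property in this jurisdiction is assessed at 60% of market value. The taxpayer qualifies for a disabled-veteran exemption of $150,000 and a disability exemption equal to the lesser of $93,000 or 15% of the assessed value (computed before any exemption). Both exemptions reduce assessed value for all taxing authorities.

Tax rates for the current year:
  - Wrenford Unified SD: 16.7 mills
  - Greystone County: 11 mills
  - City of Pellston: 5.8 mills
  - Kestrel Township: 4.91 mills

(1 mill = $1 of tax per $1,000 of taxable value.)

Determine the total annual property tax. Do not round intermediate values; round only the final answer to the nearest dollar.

Assessed value = $475,960 × 0.6 = $285,576
Disability exemption = min($93,000, 15% × $285,576) = min($93,000, $42,836.4) = $42,836.4 (percentage binds)
Taxable value = $285,576 − $150,000 − $42,836.4 = $92,739.6
Wrenford Unified SD: $92,739.6 × 0.0167 = $1,548.75132
Greystone County: $92,739.6 × 0.011 = $1,020.1356
City of Pellston: $92,739.6 × 0.0058 = $537.88968
Kestrel Township: $92,739.6 × 0.00491 = $455.351436
Total = $3,562.128036

$3,562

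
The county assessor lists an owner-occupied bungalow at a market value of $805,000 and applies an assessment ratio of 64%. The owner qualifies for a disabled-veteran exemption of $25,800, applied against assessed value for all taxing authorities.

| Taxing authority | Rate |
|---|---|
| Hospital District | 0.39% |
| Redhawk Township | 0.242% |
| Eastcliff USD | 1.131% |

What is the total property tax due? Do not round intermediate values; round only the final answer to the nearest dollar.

Assessed value = $805,000 × 0.64 = $515,200
Taxable value = $515,200 − $25,800 = $489,400
Hospital District: $489,400 × 0.0039 = $1,908.66
Redhawk Township: $489,400 × 0.00242 = $1,184.348
Eastcliff USD: $489,400 × 0.01131 = $5,535.114
Total = $1,908.66 + $1,184.348 + $5,535.114 = $8,628.122

$8,628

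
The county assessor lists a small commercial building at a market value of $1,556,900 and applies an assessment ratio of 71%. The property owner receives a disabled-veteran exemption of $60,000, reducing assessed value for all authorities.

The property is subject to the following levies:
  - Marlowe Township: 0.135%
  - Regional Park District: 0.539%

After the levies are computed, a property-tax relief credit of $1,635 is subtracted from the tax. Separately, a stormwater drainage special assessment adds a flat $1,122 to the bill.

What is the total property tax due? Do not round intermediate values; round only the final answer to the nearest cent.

$6,532.99

Assessed value = $1,556,900 × 0.71 = $1,105,399
Taxable value = $1,105,399 − $60,000 = $1,045,399
Marlowe Township: $1,045,399 × 0.00135 = $1,411.28865
Regional Park District: $1,045,399 × 0.00539 = $5,634.70061
Levies subtotal = $7,045.98926
After credit = $7,045.98926 − $1,635 = $5,410.98926
Total = $5,410.98926 + $1,122 = $6,532.98926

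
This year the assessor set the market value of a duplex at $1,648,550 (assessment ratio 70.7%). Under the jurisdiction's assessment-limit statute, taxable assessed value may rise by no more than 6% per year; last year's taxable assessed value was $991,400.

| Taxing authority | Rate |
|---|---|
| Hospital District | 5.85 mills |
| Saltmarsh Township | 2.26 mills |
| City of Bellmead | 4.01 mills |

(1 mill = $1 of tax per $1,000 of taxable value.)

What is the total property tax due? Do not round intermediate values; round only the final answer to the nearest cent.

$12,736.71

Uncapped assessed value = $1,648,550 × 0.707 = $1,165,524.85
Cap limit = $991,400 × 1.06 = $1,050,884
Taxable assessed value = min($1,165,524.85, $1,050,884) = $1,050,884 (cap binds)
Hospital District: $1,050,884 × 0.00585 = $6,147.6714
Saltmarsh Township: $1,050,884 × 0.00226 = $2,374.99784
City of Bellmead: $1,050,884 × 0.00401 = $4,214.04484
Total = $12,736.71408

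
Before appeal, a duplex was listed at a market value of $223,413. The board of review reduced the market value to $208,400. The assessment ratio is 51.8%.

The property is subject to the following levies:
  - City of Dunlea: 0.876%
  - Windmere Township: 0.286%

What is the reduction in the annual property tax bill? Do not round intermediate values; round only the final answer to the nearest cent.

Old assessed value = $223,413 × 0.518 = $115,727.934
New assessed value = $208,400 × 0.518 = $107,951.2
Combined rate = 0.00876 + 0.00286 = 0.01162
Old tax = $115,727.934 × 0.01162 = $1,344.75859308
New tax = $107,951.2 × 0.01162 = $1,254.392944
Reduction = $1,344.75859308 − $1,254.392944 = $90.36564908

$90.37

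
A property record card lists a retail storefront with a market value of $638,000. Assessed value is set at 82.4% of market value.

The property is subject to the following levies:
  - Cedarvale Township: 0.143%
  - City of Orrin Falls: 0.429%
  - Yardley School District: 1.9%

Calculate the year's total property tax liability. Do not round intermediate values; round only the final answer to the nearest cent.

Assessed value = $638,000 × 0.824 = $525,712
Cedarvale Township: $525,712 × 0.00143 = $751.76816
City of Orrin Falls: $525,712 × 0.00429 = $2,255.30448
Yardley School District: $525,712 × 0.019 = $9,988.528
Total = $751.76816 + $2,255.30448 + $9,988.528 = $12,995.60064

$12,995.60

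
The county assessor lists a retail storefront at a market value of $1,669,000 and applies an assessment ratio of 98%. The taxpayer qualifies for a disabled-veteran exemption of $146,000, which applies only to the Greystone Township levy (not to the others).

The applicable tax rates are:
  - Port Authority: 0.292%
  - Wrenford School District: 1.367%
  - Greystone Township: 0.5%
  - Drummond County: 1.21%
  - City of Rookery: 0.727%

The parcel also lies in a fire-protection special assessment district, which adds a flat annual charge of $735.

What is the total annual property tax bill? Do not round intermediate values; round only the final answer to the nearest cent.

Assessed value = $1,669,000 × 0.98 = $1,635,620
Port Authority: $1,635,620 × 0.00292 = $4,776.0104
Wrenford School District: $1,635,620 × 0.01367 = $22,358.9254
Greystone Township: ($1,635,620 − $146,000) × 0.005 = $1,489,620 × 0.005 = $7,448.1
Drummond County: $1,635,620 × 0.0121 = $19,791.002
City of Rookery: $1,635,620 × 0.00727 = $11,890.9574
Levies subtotal = $66,264.9952
Total = $66,264.9952 + $735 = $66,999.9952

$67,000.00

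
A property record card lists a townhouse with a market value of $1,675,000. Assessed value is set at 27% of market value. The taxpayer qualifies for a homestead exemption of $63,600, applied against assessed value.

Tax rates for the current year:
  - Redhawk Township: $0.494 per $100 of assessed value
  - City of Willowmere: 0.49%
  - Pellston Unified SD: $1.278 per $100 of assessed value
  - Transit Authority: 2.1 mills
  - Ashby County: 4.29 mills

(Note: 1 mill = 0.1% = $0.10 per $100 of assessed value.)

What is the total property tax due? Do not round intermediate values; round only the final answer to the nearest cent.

Assessed value = $1,675,000 × 0.27 = $452,250
Taxable value = $452,250 − $63,600 = $388,650
Redhawk Township: $388,650 × 0.00494 = $1,919.931
City of Willowmere: $388,650 × 0.0049 = $1,904.385
Pellston Unified SD: $388,650 × 0.01278 = $4,966.947
Transit Authority: $388,650 × 0.0021 = $816.165
Ashby County: $388,650 × 0.00429 = $1,667.3085
Total = $11,274.7365

$11,274.74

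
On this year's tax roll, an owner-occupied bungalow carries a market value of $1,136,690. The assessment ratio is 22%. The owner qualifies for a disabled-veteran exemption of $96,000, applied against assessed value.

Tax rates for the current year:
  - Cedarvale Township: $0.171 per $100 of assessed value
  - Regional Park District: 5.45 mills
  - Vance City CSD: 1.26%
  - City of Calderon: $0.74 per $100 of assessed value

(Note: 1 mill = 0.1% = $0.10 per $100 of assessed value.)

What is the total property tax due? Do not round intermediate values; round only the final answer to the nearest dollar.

$4,185

Assessed value = $1,136,690 × 0.22 = $250,071.8
Taxable value = $250,071.8 − $96,000 = $154,071.8
Cedarvale Township: $154,071.8 × 0.00171 = $263.462778
Regional Park District: $154,071.8 × 0.00545 = $839.69131
Vance City CSD: $154,071.8 × 0.0126 = $1,941.30468
City of Calderon: $154,071.8 × 0.0074 = $1,140.13132
Total = $4,184.590088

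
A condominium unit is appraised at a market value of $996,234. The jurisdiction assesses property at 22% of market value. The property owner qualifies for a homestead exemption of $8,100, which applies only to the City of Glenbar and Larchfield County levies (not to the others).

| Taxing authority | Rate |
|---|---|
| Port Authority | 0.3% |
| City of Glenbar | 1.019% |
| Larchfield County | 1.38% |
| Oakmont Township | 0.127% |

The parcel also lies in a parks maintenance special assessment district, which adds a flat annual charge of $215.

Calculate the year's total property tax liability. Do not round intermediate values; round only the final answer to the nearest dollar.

$6,214

Assessed value = $996,234 × 0.22 = $219,171.48
Port Authority: $219,171.48 × 0.003 = $657.51444
City of Glenbar: ($219,171.48 − $8,100) × 0.01019 = $211,071.48 × 0.01019 = $2,150.8183812
Larchfield County: ($219,171.48 − $8,100) × 0.0138 = $211,071.48 × 0.0138 = $2,912.786424
Oakmont Township: $219,171.48 × 0.00127 = $278.3477796
Levies subtotal = $5,999.4670248
Total = $5,999.4670248 + $215 = $6,214.4670248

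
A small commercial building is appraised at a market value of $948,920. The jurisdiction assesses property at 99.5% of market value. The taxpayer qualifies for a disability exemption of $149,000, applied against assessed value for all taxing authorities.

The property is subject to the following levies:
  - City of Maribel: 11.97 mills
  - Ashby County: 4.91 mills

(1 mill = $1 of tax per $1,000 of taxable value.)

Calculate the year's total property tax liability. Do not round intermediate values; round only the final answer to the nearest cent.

Assessed value = $948,920 × 0.995 = $944,175.4
Taxable value = $944,175.4 − $149,000 = $795,175.4
City of Maribel: $795,175.4 × 0.01197 = $9,518.249538
Ashby County: $795,175.4 × 0.00491 = $3,904.311214
Total = $9,518.249538 + $3,904.311214 = $13,422.560752

$13,422.56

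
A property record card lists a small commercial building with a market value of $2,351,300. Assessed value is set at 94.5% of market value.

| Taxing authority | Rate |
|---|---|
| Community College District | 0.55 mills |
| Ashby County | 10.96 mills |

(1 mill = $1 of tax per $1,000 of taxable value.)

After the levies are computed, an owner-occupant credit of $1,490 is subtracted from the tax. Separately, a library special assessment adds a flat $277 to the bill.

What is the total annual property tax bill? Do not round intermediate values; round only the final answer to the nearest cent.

Assessed value = $2,351,300 × 0.945 = $2,221,978.5
Community College District: $2,221,978.5 × 0.00055 = $1,222.088175
Ashby County: $2,221,978.5 × 0.01096 = $24,352.88436
Levies subtotal = $25,574.972535
After credit = $25,574.972535 − $1,490 = $24,084.972535
Total = $24,084.972535 + $277 = $24,361.972535

$24,361.97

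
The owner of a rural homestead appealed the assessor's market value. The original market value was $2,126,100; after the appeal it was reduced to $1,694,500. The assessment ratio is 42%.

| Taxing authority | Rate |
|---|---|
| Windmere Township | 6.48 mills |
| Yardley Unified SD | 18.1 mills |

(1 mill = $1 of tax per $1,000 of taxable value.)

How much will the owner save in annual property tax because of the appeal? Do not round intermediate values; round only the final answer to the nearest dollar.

Old assessed value = $2,126,100 × 0.42 = $892,962
New assessed value = $1,694,500 × 0.42 = $711,690
Combined rate = 0.00648 + 0.0181 = 0.02458
Old tax = $892,962 × 0.02458 = $21,949.00596
New tax = $711,690 × 0.02458 = $17,493.3402
Reduction = $21,949.00596 − $17,493.3402 = $4,455.66576

$4,456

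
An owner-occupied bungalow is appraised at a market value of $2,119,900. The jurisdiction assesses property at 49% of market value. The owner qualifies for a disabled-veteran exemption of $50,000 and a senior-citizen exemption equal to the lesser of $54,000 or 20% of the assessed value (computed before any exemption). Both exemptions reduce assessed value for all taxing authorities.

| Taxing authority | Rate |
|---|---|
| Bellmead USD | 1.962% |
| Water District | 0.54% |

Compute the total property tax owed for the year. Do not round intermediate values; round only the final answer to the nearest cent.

Assessed value = $2,119,900 × 0.49 = $1,038,751
Senior-citizen exemption = min($54,000, 20% × $1,038,751) = min($54,000, $207,750.2) = $54,000 (dollar cap binds)
Taxable value = $1,038,751 − $50,000 − $54,000 = $934,751
Bellmead USD: $934,751 × 0.01962 = $18,339.81462
Water District: $934,751 × 0.0054 = $5,047.6554
Total = $23,387.47002

$23,387.47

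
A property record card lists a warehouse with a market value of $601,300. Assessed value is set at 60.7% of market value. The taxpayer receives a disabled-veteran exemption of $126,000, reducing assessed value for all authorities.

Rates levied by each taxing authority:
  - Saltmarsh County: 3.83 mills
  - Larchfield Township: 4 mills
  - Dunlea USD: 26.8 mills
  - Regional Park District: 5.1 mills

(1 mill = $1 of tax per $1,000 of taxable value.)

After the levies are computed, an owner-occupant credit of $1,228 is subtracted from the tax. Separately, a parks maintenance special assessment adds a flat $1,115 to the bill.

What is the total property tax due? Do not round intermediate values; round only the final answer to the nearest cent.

Assessed value = $601,300 × 0.607 = $364,989.1
Taxable value = $364,989.1 − $126,000 = $238,989.1
Saltmarsh County: $238,989.1 × 0.00383 = $915.328253
Larchfield Township: $238,989.1 × 0.004 = $955.9564
Dunlea USD: $238,989.1 × 0.0268 = $6,404.90788
Regional Park District: $238,989.1 × 0.0051 = $1,218.84441
Levies subtotal = $9,495.036943
After credit = $9,495.036943 − $1,228 = $8,267.036943
Total = $8,267.036943 + $1,115 = $9,382.036943

$9,382.04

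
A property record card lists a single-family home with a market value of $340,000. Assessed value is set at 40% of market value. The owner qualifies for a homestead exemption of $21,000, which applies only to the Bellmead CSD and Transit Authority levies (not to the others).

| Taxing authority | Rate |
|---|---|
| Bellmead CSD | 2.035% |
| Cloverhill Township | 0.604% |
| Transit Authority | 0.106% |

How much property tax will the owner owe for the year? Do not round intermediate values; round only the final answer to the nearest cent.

$3,283.59

Assessed value = $340,000 × 0.4 = $136,000
Bellmead CSD: ($136,000 − $21,000) × 0.02035 = $115,000 × 0.02035 = $2,340.25
Cloverhill Township: $136,000 × 0.00604 = $821.44
Transit Authority: ($136,000 − $21,000) × 0.00106 = $115,000 × 0.00106 = $121.9
Total = $3,283.59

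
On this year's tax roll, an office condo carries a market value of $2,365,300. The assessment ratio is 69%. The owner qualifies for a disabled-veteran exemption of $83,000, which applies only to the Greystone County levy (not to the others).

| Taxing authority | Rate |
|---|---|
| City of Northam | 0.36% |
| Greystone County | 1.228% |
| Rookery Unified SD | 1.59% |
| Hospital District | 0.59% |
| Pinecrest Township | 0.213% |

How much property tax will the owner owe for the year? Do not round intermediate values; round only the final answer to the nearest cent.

$63,952.95

Assessed value = $2,365,300 × 0.69 = $1,632,057
City of Northam: $1,632,057 × 0.0036 = $5,875.4052
Greystone County: ($1,632,057 − $83,000) × 0.01228 = $1,549,057 × 0.01228 = $19,022.41996
Rookery Unified SD: $1,632,057 × 0.0159 = $25,949.7063
Hospital District: $1,632,057 × 0.0059 = $9,629.1363
Pinecrest Township: $1,632,057 × 0.00213 = $3,476.28141
Total = $63,952.94917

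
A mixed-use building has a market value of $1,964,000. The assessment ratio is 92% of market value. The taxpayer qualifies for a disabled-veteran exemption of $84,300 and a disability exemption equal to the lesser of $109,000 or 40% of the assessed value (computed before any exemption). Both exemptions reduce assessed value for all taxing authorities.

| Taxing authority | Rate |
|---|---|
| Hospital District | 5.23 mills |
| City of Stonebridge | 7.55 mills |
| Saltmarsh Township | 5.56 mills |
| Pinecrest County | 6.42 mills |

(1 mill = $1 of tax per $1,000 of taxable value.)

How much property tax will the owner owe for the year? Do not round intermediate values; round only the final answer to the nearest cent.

$39,952.24

Assessed value = $1,964,000 × 0.92 = $1,806,880
Disability exemption = min($109,000, 40% × $1,806,880) = min($109,000, $722,752) = $109,000 (dollar cap binds)
Taxable value = $1,806,880 − $84,300 − $109,000 = $1,613,580
Hospital District: $1,613,580 × 0.00523 = $8,439.0234
City of Stonebridge: $1,613,580 × 0.00755 = $12,182.529
Saltmarsh Township: $1,613,580 × 0.00556 = $8,971.5048
Pinecrest County: $1,613,580 × 0.00642 = $10,359.1836
Total = $39,952.2408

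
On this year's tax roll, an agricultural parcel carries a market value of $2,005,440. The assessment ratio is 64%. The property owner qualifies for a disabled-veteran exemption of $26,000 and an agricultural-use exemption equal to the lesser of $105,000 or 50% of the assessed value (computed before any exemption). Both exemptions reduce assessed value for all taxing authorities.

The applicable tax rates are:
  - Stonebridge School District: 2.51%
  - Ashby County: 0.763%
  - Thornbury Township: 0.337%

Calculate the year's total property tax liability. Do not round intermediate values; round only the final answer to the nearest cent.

$41,604.59

Assessed value = $2,005,440 × 0.64 = $1,283,481.6
Agricultural-use exemption = min($105,000, 50% × $1,283,481.6) = min($105,000, $641,740.8) = $105,000 (dollar cap binds)
Taxable value = $1,283,481.6 − $26,000 − $105,000 = $1,152,481.6
Stonebridge School District: $1,152,481.6 × 0.0251 = $28,927.28816
Ashby County: $1,152,481.6 × 0.00763 = $8,793.434608
Thornbury Township: $1,152,481.6 × 0.00337 = $3,883.862992
Total = $41,604.58576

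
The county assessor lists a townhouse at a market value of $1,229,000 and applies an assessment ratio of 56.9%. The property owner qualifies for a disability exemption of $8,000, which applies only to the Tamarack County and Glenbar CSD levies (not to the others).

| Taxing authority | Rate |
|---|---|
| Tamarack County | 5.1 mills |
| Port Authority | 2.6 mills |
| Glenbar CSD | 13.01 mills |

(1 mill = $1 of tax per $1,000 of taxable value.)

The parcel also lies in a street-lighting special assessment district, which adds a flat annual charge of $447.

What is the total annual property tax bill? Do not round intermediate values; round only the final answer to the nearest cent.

$14,784.64

Assessed value = $1,229,000 × 0.569 = $699,301
Tamarack County: ($699,301 − $8,000) × 0.0051 = $691,301 × 0.0051 = $3,525.6351
Port Authority: $699,301 × 0.0026 = $1,818.1826
Glenbar CSD: ($699,301 − $8,000) × 0.01301 = $691,301 × 0.01301 = $8,993.82601
Levies subtotal = $14,337.64371
Total = $14,337.64371 + $447 = $14,784.64371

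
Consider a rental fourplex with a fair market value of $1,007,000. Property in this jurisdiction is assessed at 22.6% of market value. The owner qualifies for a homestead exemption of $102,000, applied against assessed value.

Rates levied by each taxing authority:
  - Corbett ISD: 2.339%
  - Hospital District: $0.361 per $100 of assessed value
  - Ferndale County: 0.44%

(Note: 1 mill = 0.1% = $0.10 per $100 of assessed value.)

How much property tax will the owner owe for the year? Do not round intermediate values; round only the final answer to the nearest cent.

Assessed value = $1,007,000 × 0.226 = $227,582
Taxable value = $227,582 − $102,000 = $125,582
Corbett ISD: $125,582 × 0.02339 = $2,937.36298
Hospital District: $125,582 × 0.00361 = $453.35102
Ferndale County: $125,582 × 0.0044 = $552.5608
Total = $3,943.2748

$3,943.27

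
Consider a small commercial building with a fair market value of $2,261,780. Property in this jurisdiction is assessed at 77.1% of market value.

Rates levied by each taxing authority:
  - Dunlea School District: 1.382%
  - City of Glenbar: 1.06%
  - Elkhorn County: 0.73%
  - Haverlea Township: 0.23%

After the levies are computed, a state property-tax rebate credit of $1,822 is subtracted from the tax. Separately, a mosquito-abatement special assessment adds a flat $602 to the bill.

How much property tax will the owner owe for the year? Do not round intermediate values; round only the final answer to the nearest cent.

$58,105.18

Assessed value = $2,261,780 × 0.771 = $1,743,832.38
Dunlea School District: $1,743,832.38 × 0.01382 = $24,099.7634916
City of Glenbar: $1,743,832.38 × 0.0106 = $18,484.623228
Elkhorn County: $1,743,832.38 × 0.0073 = $12,729.976374
Haverlea Township: $1,743,832.38 × 0.0023 = $4,010.814474
Levies subtotal = $59,325.1775676
After credit = $59,325.1775676 − $1,822 = $57,503.1775676
Total = $57,503.1775676 + $602 = $58,105.1775676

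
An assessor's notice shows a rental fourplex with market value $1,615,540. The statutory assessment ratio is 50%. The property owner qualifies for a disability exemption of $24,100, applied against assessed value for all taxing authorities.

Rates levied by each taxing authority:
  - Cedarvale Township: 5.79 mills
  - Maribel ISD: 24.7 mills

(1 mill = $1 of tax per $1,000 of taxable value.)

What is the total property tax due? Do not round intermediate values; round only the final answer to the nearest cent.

Assessed value = $1,615,540 × 0.5 = $807,770
Taxable value = $807,770 − $24,100 = $783,670
Cedarvale Township: $783,670 × 0.00579 = $4,537.4493
Maribel ISD: $783,670 × 0.0247 = $19,356.649
Total = $4,537.4493 + $19,356.649 = $23,894.0983

$23,894.10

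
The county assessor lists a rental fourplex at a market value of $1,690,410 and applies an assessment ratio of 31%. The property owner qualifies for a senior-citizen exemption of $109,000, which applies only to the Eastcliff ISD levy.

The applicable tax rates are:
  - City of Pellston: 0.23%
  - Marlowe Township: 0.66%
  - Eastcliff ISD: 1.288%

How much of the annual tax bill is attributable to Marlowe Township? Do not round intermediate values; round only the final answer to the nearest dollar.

$3,459

Assessed value = $1,690,410 × 0.31 = $524,027.1
Marlowe Township taxable value = $524,027.1 (exemption does not apply)
Marlowe Township levy = $524,027.1 × 0.0066 = $3,458.57886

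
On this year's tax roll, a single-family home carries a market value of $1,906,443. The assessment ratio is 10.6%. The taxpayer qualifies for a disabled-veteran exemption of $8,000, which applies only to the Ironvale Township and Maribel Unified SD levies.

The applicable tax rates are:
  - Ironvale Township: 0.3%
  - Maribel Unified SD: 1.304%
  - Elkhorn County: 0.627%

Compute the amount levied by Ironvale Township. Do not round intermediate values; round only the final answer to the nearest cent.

Assessed value = $1,906,443 × 0.106 = $202,082.958
Ironvale Township taxable value = $202,082.958 − $8,000 = $194,082.958
Ironvale Township levy = $194,082.958 × 0.003 = $582.248874

$582.25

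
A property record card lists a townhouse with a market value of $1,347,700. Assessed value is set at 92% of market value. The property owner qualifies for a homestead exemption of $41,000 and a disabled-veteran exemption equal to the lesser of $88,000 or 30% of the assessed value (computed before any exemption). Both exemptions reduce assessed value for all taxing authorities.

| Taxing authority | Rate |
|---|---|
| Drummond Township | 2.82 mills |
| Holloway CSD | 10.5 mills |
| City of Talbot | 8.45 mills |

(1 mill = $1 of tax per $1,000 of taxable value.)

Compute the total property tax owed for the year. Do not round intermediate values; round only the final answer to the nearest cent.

Assessed value = $1,347,700 × 0.92 = $1,239,884
Disabled-veteran exemption = min($88,000, 30% × $1,239,884) = min($88,000, $371,965.2) = $88,000 (dollar cap binds)
Taxable value = $1,239,884 − $41,000 − $88,000 = $1,110,884
Drummond Township: $1,110,884 × 0.00282 = $3,132.69288
Holloway CSD: $1,110,884 × 0.0105 = $11,664.282
City of Talbot: $1,110,884 × 0.00845 = $9,386.9698
Total = $24,183.94468

$24,183.94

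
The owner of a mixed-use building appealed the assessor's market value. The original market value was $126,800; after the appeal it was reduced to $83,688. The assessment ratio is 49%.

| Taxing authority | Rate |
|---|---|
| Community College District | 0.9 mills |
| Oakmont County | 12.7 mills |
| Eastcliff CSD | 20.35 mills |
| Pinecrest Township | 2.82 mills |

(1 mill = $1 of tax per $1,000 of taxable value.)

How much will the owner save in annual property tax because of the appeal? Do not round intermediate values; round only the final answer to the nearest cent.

$776.76

Old assessed value = $126,800 × 0.49 = $62,132
New assessed value = $83,688 × 0.49 = $41,007.12
Combined rate = 0.0009 + 0.0127 + 0.02035 + 0.00282 = 0.03677
Old tax = $62,132 × 0.03677 = $2,284.59364
New tax = $41,007.12 × 0.03677 = $1,507.8318024
Reduction = $2,284.59364 − $1,507.8318024 = $776.7618376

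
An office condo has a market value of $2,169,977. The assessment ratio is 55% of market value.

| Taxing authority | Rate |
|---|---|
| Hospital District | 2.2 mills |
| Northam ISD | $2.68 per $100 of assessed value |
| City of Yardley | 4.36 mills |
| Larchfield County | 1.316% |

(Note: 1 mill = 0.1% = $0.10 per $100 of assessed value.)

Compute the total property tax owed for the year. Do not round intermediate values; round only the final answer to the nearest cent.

Assessed value = $2,169,977 × 0.55 = $1,193,487.35
Hospital District: $1,193,487.35 × 0.0022 = $2,625.67217
Northam ISD: $1,193,487.35 × 0.0268 = $31,985.46098
City of Yardley: $1,193,487.35 × 0.00436 = $5,203.604846
Larchfield County: $1,193,487.35 × 0.01316 = $15,706.293526
Total = $55,521.031522

$55,521.03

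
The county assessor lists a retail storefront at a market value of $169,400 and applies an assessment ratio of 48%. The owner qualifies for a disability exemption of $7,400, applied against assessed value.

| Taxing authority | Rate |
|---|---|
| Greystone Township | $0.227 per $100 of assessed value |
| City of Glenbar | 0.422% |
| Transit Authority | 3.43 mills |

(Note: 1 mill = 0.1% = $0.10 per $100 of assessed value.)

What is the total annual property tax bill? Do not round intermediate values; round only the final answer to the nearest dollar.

$733

Assessed value = $169,400 × 0.48 = $81,312
Taxable value = $81,312 − $7,400 = $73,912
Greystone Township: $73,912 × 0.00227 = $167.78024
City of Glenbar: $73,912 × 0.00422 = $311.90864
Transit Authority: $73,912 × 0.00343 = $253.51816
Total = $733.20704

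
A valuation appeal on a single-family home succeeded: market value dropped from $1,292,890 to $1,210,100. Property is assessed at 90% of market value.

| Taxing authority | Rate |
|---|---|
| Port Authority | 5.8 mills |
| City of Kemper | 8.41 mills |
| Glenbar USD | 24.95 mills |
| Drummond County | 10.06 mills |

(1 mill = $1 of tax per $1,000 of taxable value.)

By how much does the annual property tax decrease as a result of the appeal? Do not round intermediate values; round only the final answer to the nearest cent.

$3,667.43

Old assessed value = $1,292,890 × 0.9 = $1,163,601
New assessed value = $1,210,100 × 0.9 = $1,089,090
Combined rate = 0.0058 + 0.00841 + 0.02495 + 0.01006 = 0.04922
Old tax = $1,163,601 × 0.04922 = $57,272.44122
New tax = $1,089,090 × 0.04922 = $53,605.0098
Reduction = $57,272.44122 − $53,605.0098 = $3,667.43142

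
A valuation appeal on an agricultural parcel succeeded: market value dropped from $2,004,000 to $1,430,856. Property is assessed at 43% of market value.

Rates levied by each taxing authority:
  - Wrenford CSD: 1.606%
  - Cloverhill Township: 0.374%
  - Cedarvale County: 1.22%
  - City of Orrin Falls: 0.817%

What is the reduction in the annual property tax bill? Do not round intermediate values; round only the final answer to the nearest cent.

$9,899.97

Old assessed value = $2,004,000 × 0.43 = $861,720
New assessed value = $1,430,856 × 0.43 = $615,268.08
Combined rate = 0.01606 + 0.00374 + 0.0122 + 0.00817 = 0.04017
Old tax = $861,720 × 0.04017 = $34,615.2924
New tax = $615,268.08 × 0.04017 = $24,715.3187736
Reduction = $34,615.2924 − $24,715.3187736 = $9,899.9736264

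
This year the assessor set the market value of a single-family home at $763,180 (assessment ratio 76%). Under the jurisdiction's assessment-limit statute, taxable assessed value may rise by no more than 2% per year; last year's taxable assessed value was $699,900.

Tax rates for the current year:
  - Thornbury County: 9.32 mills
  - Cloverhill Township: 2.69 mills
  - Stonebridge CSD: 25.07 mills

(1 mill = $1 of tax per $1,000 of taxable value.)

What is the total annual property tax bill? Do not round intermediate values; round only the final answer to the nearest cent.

$21,507.02

Uncapped assessed value = $763,180 × 0.76 = $580,016.8
Cap limit = $699,900 × 1.02 = $713,898
Taxable assessed value = min($580,016.8, $713,898) = $580,016.8 (cap does not bind)
Thornbury County: $580,016.8 × 0.00932 = $5,405.756576
Cloverhill Township: $580,016.8 × 0.00269 = $1,560.245192
Stonebridge CSD: $580,016.8 × 0.02507 = $14,541.021176
Total = $21,507.022944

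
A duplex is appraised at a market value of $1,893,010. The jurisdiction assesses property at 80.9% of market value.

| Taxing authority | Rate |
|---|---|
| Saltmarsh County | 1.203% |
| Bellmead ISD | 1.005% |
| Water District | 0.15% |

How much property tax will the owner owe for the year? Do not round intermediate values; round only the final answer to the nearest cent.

Assessed value = $1,893,010 × 0.809 = $1,531,445.09
Saltmarsh County: $1,531,445.09 × 0.01203 = $18,423.2844327
Bellmead ISD: $1,531,445.09 × 0.01005 = $15,391.0231545
Water District: $1,531,445.09 × 0.0015 = $2,297.167635
Total = $18,423.2844327 + $15,391.0231545 + $2,297.167635 = $36,111.4752222

$36,111.48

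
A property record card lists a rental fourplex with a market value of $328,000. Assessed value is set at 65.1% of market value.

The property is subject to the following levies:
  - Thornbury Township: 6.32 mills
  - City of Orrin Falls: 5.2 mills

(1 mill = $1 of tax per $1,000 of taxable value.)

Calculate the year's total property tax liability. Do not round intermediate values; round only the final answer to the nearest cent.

Assessed value = $328,000 × 0.651 = $213,528
Thornbury Township: $213,528 × 0.00632 = $1,349.49696
City of Orrin Falls: $213,528 × 0.0052 = $1,110.3456
Total = $1,349.49696 + $1,110.3456 = $2,459.84256

$2,459.84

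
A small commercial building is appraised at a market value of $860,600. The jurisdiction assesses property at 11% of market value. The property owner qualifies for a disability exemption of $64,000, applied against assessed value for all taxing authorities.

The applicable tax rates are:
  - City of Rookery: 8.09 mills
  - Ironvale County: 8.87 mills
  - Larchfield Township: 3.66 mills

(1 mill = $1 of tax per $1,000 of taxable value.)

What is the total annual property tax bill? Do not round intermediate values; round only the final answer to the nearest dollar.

Assessed value = $860,600 × 0.11 = $94,666
Taxable value = $94,666 − $64,000 = $30,666
City of Rookery: $30,666 × 0.00809 = $248.08794
Ironvale County: $30,666 × 0.00887 = $272.00742
Larchfield Township: $30,666 × 0.00366 = $112.23756
Total = $248.08794 + $272.00742 + $112.23756 = $632.33292

$632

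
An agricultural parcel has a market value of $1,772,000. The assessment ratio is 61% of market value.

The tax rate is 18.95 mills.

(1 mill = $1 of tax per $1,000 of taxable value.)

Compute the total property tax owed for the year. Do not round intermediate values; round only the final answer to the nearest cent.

Assessed value = $1,772,000 × 0.61 = $1,080,920
Tax = $1,080,920 × 0.01895 = $20,483.434

$20,483.43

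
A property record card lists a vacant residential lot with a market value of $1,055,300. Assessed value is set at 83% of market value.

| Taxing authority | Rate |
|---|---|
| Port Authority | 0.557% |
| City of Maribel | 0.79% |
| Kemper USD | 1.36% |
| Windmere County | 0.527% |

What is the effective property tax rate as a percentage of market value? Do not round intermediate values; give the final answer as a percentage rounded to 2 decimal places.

Assessed value = $1,055,300 × 0.83 = $875,899
Port Authority: $875,899 × 0.00557 = $4,878.75743
City of Maribel: $875,899 × 0.0079 = $6,919.6021
Kemper USD: $875,899 × 0.0136 = $11,912.2264
Windmere County: $875,899 × 0.00527 = $4,615.98773
Total tax = $28,326.57366
Effective rate = $28,326.57366 ÷ $1,055,300 = 2.68% of market value

2.68%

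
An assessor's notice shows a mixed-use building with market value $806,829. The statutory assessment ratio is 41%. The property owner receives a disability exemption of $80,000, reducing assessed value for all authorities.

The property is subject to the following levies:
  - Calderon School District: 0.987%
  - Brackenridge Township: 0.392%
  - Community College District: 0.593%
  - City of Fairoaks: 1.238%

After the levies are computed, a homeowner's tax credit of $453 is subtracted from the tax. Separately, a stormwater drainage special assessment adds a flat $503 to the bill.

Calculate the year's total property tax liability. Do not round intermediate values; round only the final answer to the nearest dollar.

$8,101

Assessed value = $806,829 × 0.41 = $330,799.89
Taxable value = $330,799.89 − $80,000 = $250,799.89
Calderon School District: $250,799.89 × 0.00987 = $2,475.3949143
Brackenridge Township: $250,799.89 × 0.00392 = $983.1355688
Community College District: $250,799.89 × 0.00593 = $1,487.2433477
City of Fairoaks: $250,799.89 × 0.01238 = $3,104.9026382
Levies subtotal = $8,050.676469
After credit = $8,050.676469 − $453 = $7,597.676469
Total = $7,597.676469 + $503 = $8,100.676469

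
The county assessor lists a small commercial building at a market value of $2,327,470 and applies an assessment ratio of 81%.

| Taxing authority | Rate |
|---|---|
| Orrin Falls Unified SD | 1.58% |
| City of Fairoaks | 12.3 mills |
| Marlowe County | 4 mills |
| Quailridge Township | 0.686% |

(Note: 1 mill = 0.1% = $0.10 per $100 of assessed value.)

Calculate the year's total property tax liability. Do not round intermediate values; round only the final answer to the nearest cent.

$73,449.37

Assessed value = $2,327,470 × 0.81 = $1,885,250.7
Orrin Falls Unified SD: $1,885,250.7 × 0.0158 = $29,786.96106
City of Fairoaks: $1,885,250.7 × 0.0123 = $23,188.58361
Marlowe County: $1,885,250.7 × 0.004 = $7,541.0028
Quailridge Township: $1,885,250.7 × 0.00686 = $12,932.819802
Total = $73,449.367272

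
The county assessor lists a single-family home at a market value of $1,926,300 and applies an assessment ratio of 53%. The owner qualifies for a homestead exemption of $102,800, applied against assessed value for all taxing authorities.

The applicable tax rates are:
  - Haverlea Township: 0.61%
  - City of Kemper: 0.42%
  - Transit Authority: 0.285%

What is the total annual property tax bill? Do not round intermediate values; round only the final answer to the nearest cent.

Assessed value = $1,926,300 × 0.53 = $1,020,939
Taxable value = $1,020,939 − $102,800 = $918,139
Haverlea Township: $918,139 × 0.0061 = $5,600.6479
City of Kemper: $918,139 × 0.0042 = $3,856.1838
Transit Authority: $918,139 × 0.00285 = $2,616.69615
Total = $5,600.6479 + $3,856.1838 + $2,616.69615 = $12,073.52785

$12,073.53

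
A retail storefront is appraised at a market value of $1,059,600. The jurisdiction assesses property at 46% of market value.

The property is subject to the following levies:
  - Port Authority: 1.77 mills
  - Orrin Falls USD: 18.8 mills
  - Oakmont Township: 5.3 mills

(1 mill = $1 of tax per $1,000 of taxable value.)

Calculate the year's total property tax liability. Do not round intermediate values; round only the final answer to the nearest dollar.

Assessed value = $1,059,600 × 0.46 = $487,416
Port Authority: $487,416 × 0.00177 = $862.72632
Orrin Falls USD: $487,416 × 0.0188 = $9,163.4208
Oakmont Township: $487,416 × 0.0053 = $2,583.3048
Total = $862.72632 + $9,163.4208 + $2,583.3048 = $12,609.45192

$12,609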